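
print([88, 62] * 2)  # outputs [88, 62, 88, 62]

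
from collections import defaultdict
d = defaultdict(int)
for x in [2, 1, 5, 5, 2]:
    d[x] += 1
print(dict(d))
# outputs {2: 2, 1: 1, 5: 2}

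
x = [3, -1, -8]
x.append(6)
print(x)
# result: [3, -1, -8, 6]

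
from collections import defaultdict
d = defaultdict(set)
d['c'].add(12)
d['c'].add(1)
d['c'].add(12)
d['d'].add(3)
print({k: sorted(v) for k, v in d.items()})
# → {'c': [1, 12], 'd': [3]}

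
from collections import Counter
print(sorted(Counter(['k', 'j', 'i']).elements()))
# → ['i', 'j', 'k']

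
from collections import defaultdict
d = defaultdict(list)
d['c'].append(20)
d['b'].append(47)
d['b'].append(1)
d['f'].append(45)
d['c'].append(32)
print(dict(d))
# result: {'c': [20, 32], 'b': [47, 1], 'f': [45]}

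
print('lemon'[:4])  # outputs lemo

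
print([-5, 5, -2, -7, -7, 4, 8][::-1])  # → [8, 4, -7, -7, -2, 5, -5]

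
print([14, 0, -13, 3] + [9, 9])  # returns [14, 0, -13, 3, 9, 9]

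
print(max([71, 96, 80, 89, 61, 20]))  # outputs 96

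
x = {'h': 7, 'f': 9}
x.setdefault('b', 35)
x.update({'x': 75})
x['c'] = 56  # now {'h': 7, 'f': 9, 'b': 35, 'x': 75, 'c': 56}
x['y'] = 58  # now {'h': 7, 'f': 9, 'b': 35, 'x': 75, 'c': 56, 'y': 58}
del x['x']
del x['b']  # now {'h': 7, 'f': 9, 'c': 56, 'y': 58}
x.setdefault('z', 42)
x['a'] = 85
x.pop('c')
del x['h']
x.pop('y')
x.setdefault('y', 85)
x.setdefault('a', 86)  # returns 85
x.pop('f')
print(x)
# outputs {'z': 42, 'a': 85, 'y': 85}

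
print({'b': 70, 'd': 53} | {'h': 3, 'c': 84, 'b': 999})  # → {'b': 999, 'd': 53, 'h': 3, 'c': 84}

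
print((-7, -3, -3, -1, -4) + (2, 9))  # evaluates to (-7, -3, -3, -1, -4, 2, 9)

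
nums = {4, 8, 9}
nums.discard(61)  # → {4, 8, 9}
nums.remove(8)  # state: {4, 9}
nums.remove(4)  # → {9}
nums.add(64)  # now {9, 64}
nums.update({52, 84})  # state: {9, 52, 64, 84}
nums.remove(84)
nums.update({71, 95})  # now {9, 52, 64, 71, 95}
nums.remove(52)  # {9, 64, 71, 95}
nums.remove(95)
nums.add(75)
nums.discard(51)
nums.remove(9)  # {64, 71, 75}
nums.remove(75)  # {64, 71}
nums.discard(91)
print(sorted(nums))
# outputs [64, 71]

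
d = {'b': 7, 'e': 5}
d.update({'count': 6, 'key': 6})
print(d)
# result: {'b': 7, 'e': 5, 'count': 6, 'key': 6}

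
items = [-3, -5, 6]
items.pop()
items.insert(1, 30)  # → [-3, 30, -5]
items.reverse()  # [-5, 30, -3]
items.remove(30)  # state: [-5, -3]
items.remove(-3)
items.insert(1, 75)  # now [-5, 75]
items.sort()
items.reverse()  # [75, -5]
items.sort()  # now [-5, 75]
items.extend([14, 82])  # [-5, 75, 14, 82]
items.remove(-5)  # [75, 14, 82]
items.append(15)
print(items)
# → [75, 14, 82, 15]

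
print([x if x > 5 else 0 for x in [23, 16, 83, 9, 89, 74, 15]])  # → [23, 16, 83, 9, 89, 74, 15]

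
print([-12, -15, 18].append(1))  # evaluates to None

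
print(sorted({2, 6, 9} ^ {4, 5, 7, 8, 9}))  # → [2, 4, 5, 6, 7, 8]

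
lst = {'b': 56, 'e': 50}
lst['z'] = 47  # {'b': 56, 'e': 50, 'z': 47}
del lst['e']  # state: {'b': 56, 'z': 47}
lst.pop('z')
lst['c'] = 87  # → {'b': 56, 'c': 87}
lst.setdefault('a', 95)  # 95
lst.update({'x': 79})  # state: {'b': 56, 'c': 87, 'a': 95, 'x': 79}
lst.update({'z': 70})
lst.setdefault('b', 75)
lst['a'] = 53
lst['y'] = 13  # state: {'b': 56, 'c': 87, 'a': 53, 'x': 79, 'z': 70, 'y': 13}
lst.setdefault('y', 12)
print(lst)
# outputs {'b': 56, 'c': 87, 'a': 53, 'x': 79, 'z': 70, 'y': 13}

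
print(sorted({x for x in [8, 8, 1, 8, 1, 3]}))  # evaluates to [1, 3, 8]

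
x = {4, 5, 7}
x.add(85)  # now {4, 5, 7, 85}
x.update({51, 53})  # {4, 5, 7, 51, 53, 85}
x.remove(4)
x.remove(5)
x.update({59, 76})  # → {7, 51, 53, 59, 76, 85}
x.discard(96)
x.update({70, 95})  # {7, 51, 53, 59, 70, 76, 85, 95}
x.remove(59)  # {7, 51, 53, 70, 76, 85, 95}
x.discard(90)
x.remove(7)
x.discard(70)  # {51, 53, 76, 85, 95}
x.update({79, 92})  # {51, 53, 76, 79, 85, 92, 95}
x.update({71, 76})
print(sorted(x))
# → [51, 53, 71, 76, 79, 85, 92, 95]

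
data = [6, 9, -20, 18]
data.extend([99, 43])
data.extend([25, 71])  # [6, 9, -20, 18, 99, 43, 25, 71]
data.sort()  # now [-20, 6, 9, 18, 25, 43, 71, 99]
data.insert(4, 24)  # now [-20, 6, 9, 18, 24, 25, 43, 71, 99]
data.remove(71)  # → [-20, 6, 9, 18, 24, 25, 43, 99]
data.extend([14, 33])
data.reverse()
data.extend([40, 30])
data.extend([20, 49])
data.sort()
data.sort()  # [-20, 6, 9, 14, 18, 20, 24, 25, 30, 33, 40, 43, 49, 99]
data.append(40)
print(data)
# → [-20, 6, 9, 14, 18, 20, 24, 25, 30, 33, 40, 43, 49, 99, 40]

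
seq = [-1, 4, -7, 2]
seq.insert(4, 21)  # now [-1, 4, -7, 2, 21]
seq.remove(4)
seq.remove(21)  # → [-1, -7, 2]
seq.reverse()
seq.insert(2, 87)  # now [2, -7, 87, -1]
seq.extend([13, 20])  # [2, -7, 87, -1, 13, 20]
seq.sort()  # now [-7, -1, 2, 13, 20, 87]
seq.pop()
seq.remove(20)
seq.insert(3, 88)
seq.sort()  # [-7, -1, 2, 13, 88]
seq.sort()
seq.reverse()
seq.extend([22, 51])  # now [88, 13, 2, -1, -7, 22, 51]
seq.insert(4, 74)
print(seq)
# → [88, 13, 2, -1, 74, -7, 22, 51]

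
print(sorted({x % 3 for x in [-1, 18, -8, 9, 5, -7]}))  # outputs [0, 1, 2]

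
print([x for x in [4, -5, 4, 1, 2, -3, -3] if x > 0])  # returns [4, 4, 1, 2]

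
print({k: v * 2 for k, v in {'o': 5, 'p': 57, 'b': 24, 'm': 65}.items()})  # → {'o': 10, 'p': 114, 'b': 48, 'm': 130}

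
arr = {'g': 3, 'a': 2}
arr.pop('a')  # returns 2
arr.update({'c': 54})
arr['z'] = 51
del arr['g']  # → {'c': 54, 'z': 51}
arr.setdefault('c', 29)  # 54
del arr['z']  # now {'c': 54}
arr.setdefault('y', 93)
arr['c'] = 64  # {'c': 64, 'y': 93}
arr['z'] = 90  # {'c': 64, 'y': 93, 'z': 90}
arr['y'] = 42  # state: {'c': 64, 'y': 42, 'z': 90}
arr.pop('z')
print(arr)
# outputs {'c': 64, 'y': 42}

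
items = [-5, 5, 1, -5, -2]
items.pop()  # -2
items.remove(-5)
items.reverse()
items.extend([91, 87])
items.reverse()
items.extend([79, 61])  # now [87, 91, 5, 1, -5, 79, 61]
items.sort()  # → [-5, 1, 5, 61, 79, 87, 91]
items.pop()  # 91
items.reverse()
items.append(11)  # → [87, 79, 61, 5, 1, -5, 11]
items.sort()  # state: [-5, 1, 5, 11, 61, 79, 87]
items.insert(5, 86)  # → [-5, 1, 5, 11, 61, 86, 79, 87]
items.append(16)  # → [-5, 1, 5, 11, 61, 86, 79, 87, 16]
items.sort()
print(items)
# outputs [-5, 1, 5, 11, 16, 61, 79, 86, 87]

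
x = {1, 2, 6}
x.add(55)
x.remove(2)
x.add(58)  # {1, 6, 55, 58}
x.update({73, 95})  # {1, 6, 55, 58, 73, 95}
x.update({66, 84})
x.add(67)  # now {1, 6, 55, 58, 66, 67, 73, 84, 95}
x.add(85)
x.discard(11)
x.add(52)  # {1, 6, 52, 55, 58, 66, 67, 73, 84, 85, 95}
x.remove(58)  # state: {1, 6, 52, 55, 66, 67, 73, 84, 85, 95}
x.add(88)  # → {1, 6, 52, 55, 66, 67, 73, 84, 85, 88, 95}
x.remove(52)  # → {1, 6, 55, 66, 67, 73, 84, 85, 88, 95}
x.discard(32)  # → {1, 6, 55, 66, 67, 73, 84, 85, 88, 95}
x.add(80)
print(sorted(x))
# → [1, 6, 55, 66, 67, 73, 80, 84, 85, 88, 95]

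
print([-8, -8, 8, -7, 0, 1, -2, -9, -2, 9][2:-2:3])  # [8, 1]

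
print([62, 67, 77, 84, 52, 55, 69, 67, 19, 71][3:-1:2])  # [84, 55, 67]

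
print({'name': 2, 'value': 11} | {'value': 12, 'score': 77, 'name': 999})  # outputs {'name': 999, 'value': 12, 'score': 77}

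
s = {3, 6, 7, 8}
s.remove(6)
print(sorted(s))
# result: [3, 7, 8]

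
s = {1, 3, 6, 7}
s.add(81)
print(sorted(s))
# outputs [1, 3, 6, 7, 81]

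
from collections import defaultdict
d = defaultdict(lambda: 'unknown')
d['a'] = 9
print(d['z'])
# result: unknown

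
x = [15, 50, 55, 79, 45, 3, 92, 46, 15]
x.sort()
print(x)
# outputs [3, 15, 15, 45, 46, 50, 55, 79, 92]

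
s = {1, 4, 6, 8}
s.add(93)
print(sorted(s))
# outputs [1, 4, 6, 8, 93]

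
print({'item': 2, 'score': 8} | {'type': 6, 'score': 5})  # {'item': 2, 'score': 5, 'type': 6}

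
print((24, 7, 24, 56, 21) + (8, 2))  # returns (24, 7, 24, 56, 21, 8, 2)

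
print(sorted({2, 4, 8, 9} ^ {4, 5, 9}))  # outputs [2, 5, 8]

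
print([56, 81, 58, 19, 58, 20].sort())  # None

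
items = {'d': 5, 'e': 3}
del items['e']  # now {'d': 5}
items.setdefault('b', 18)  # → 18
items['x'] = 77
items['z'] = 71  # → {'d': 5, 'b': 18, 'x': 77, 'z': 71}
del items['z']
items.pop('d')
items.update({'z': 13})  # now {'b': 18, 'x': 77, 'z': 13}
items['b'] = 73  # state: {'b': 73, 'x': 77, 'z': 13}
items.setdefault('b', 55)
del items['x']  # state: {'b': 73, 'z': 13}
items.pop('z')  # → 13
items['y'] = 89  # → {'b': 73, 'y': 89}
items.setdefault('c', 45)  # 45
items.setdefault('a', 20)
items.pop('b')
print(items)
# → {'y': 89, 'c': 45, 'a': 20}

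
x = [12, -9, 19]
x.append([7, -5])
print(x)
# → [12, -9, 19, [7, -5]]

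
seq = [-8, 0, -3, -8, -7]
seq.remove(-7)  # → [-8, 0, -3, -8]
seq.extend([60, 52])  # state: [-8, 0, -3, -8, 60, 52]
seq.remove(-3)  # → [-8, 0, -8, 60, 52]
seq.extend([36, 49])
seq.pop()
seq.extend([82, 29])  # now [-8, 0, -8, 60, 52, 36, 82, 29]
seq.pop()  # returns 29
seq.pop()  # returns 82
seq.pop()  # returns 36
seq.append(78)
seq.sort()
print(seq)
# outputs [-8, -8, 0, 52, 60, 78]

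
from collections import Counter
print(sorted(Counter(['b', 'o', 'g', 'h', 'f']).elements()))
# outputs ['b', 'f', 'g', 'h', 'o']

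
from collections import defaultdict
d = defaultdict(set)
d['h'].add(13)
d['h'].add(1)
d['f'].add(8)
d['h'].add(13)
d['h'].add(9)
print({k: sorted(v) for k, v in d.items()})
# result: {'h': [1, 9, 13], 'f': [8]}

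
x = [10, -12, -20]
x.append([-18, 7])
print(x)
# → [10, -12, -20, [-18, 7]]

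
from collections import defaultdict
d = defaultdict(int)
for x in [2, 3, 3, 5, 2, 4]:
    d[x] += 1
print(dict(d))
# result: {2: 2, 3: 2, 5: 1, 4: 1}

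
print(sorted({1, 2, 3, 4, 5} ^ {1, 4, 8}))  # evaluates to [2, 3, 5, 8]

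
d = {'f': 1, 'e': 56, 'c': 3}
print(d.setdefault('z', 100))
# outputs 100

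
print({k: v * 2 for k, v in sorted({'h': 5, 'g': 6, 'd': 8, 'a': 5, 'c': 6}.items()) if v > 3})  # {'a': 10, 'c': 12, 'd': 16, 'g': 12, 'h': 10}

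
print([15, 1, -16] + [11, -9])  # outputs [15, 1, -16, 11, -9]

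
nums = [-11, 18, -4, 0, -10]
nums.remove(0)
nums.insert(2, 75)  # [-11, 18, 75, -4, -10]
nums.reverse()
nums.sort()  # [-11, -10, -4, 18, 75]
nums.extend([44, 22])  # [-11, -10, -4, 18, 75, 44, 22]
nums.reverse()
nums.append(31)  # [22, 44, 75, 18, -4, -10, -11, 31]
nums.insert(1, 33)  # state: [22, 33, 44, 75, 18, -4, -10, -11, 31]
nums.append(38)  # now [22, 33, 44, 75, 18, -4, -10, -11, 31, 38]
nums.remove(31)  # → [22, 33, 44, 75, 18, -4, -10, -11, 38]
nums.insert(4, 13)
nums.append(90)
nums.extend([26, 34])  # [22, 33, 44, 75, 13, 18, -4, -10, -11, 38, 90, 26, 34]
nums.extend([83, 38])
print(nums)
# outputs [22, 33, 44, 75, 13, 18, -4, -10, -11, 38, 90, 26, 34, 83, 38]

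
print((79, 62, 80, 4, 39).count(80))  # 1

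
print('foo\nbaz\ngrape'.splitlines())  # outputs ['foo', 'baz', 'grape']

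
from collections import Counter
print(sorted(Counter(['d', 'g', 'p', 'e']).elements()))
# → ['d', 'e', 'g', 'p']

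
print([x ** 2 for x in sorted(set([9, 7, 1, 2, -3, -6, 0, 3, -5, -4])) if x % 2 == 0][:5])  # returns [36, 16, 0, 4]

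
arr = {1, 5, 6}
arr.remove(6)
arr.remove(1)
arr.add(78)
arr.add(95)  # {5, 78, 95}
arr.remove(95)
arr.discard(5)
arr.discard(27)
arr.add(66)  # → {66, 78}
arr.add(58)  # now {58, 66, 78}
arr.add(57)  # {57, 58, 66, 78}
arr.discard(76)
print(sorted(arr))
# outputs [57, 58, 66, 78]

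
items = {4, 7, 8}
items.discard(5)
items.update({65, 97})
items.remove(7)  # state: {4, 8, 65, 97}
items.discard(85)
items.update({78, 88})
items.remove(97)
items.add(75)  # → {4, 8, 65, 75, 78, 88}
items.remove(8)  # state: {4, 65, 75, 78, 88}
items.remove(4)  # {65, 75, 78, 88}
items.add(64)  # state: {64, 65, 75, 78, 88}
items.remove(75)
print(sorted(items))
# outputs [64, 65, 78, 88]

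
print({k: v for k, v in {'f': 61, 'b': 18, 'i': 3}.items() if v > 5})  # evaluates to {'f': 61, 'b': 18}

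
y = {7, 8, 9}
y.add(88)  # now {7, 8, 9, 88}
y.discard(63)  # {7, 8, 9, 88}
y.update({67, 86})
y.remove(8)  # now {7, 9, 67, 86, 88}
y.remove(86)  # {7, 9, 67, 88}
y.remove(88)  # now {7, 9, 67}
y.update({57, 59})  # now {7, 9, 57, 59, 67}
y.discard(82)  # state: {7, 9, 57, 59, 67}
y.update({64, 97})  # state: {7, 9, 57, 59, 64, 67, 97}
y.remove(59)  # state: {7, 9, 57, 64, 67, 97}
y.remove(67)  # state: {7, 9, 57, 64, 97}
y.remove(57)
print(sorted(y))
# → [7, 9, 64, 97]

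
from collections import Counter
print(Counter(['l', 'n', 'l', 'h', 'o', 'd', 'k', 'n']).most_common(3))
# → [('l', 2), ('n', 2), ('h', 1)]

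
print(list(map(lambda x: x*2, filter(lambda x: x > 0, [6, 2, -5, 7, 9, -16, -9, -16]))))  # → [12, 4, 14, 18]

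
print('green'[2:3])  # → e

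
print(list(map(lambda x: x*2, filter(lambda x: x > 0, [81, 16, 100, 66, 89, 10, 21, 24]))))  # [162, 32, 200, 132, 178, 20, 42, 48]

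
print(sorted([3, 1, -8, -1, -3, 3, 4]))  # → [-8, -3, -1, 1, 3, 3, 4]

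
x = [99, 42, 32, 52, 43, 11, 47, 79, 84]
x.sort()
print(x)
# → [11, 32, 42, 43, 47, 52, 79, 84, 99]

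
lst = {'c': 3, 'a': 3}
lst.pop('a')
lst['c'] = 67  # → {'c': 67}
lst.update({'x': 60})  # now {'c': 67, 'x': 60}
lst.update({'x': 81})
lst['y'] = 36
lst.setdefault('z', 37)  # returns 37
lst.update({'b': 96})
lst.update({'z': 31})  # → {'c': 67, 'x': 81, 'y': 36, 'z': 31, 'b': 96}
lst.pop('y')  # 36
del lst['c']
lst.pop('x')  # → 81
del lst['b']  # {'z': 31}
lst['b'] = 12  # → {'z': 31, 'b': 12}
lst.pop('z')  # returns 31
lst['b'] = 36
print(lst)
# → {'b': 36}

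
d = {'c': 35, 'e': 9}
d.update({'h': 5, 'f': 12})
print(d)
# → {'c': 35, 'e': 9, 'h': 5, 'f': 12}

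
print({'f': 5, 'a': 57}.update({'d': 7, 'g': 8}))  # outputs None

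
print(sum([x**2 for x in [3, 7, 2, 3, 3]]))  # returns 80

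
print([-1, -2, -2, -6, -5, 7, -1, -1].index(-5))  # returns 4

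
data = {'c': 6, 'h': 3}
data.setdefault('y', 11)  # 11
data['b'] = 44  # {'c': 6, 'h': 3, 'y': 11, 'b': 44}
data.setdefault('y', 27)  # 11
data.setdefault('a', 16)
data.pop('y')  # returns 11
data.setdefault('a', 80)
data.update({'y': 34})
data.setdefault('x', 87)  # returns 87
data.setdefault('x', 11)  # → 87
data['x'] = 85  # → {'c': 6, 'h': 3, 'b': 44, 'a': 16, 'y': 34, 'x': 85}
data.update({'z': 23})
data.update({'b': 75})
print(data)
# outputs {'c': 6, 'h': 3, 'b': 75, 'a': 16, 'y': 34, 'x': 85, 'z': 23}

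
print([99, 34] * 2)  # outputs [99, 34, 99, 34]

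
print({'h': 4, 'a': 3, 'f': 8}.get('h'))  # 4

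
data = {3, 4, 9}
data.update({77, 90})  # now {3, 4, 9, 77, 90}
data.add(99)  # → {3, 4, 9, 77, 90, 99}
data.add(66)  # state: {3, 4, 9, 66, 77, 90, 99}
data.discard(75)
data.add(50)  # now {3, 4, 9, 50, 66, 77, 90, 99}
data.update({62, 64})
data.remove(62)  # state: {3, 4, 9, 50, 64, 66, 77, 90, 99}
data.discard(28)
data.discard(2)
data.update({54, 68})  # {3, 4, 9, 50, 54, 64, 66, 68, 77, 90, 99}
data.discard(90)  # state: {3, 4, 9, 50, 54, 64, 66, 68, 77, 99}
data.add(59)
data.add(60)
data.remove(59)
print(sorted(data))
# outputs [3, 4, 9, 50, 54, 60, 64, 66, 68, 77, 99]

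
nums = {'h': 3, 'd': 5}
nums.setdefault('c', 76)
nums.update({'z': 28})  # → {'h': 3, 'd': 5, 'c': 76, 'z': 28}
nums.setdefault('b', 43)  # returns 43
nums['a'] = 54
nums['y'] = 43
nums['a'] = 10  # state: {'h': 3, 'd': 5, 'c': 76, 'z': 28, 'b': 43, 'a': 10, 'y': 43}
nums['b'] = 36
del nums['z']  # {'h': 3, 'd': 5, 'c': 76, 'b': 36, 'a': 10, 'y': 43}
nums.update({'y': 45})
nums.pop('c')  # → 76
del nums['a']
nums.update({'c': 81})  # {'h': 3, 'd': 5, 'b': 36, 'y': 45, 'c': 81}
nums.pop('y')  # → 45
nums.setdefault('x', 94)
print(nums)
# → {'h': 3, 'd': 5, 'b': 36, 'c': 81, 'x': 94}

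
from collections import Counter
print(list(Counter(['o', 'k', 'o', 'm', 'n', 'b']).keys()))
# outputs ['o', 'k', 'm', 'n', 'b']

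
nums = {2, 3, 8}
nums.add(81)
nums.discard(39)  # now {2, 3, 8, 81}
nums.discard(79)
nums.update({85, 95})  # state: {2, 3, 8, 81, 85, 95}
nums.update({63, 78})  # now {2, 3, 8, 63, 78, 81, 85, 95}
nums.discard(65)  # {2, 3, 8, 63, 78, 81, 85, 95}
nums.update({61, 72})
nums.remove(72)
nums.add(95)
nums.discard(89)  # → {2, 3, 8, 61, 63, 78, 81, 85, 95}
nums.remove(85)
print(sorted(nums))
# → [2, 3, 8, 61, 63, 78, 81, 95]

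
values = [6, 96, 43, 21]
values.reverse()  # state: [21, 43, 96, 6]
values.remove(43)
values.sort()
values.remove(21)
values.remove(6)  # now [96]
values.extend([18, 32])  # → [96, 18, 32]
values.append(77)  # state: [96, 18, 32, 77]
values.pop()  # 77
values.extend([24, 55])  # [96, 18, 32, 24, 55]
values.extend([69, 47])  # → [96, 18, 32, 24, 55, 69, 47]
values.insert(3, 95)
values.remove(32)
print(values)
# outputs [96, 18, 95, 24, 55, 69, 47]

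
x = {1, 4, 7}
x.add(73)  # {1, 4, 7, 73}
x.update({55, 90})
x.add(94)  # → {1, 4, 7, 55, 73, 90, 94}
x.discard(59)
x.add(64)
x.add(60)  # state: {1, 4, 7, 55, 60, 64, 73, 90, 94}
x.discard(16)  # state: {1, 4, 7, 55, 60, 64, 73, 90, 94}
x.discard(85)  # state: {1, 4, 7, 55, 60, 64, 73, 90, 94}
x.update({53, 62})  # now {1, 4, 7, 53, 55, 60, 62, 64, 73, 90, 94}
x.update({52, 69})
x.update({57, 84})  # {1, 4, 7, 52, 53, 55, 57, 60, 62, 64, 69, 73, 84, 90, 94}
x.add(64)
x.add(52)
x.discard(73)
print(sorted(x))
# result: [1, 4, 7, 52, 53, 55, 57, 60, 62, 64, 69, 84, 90, 94]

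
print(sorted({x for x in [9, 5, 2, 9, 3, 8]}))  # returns [2, 3, 5, 8, 9]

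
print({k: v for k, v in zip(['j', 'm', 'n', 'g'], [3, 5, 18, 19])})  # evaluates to {'j': 3, 'm': 5, 'n': 18, 'g': 19}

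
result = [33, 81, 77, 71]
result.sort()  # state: [33, 71, 77, 81]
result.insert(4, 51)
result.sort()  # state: [33, 51, 71, 77, 81]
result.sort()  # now [33, 51, 71, 77, 81]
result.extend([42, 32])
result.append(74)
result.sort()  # [32, 33, 42, 51, 71, 74, 77, 81]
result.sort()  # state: [32, 33, 42, 51, 71, 74, 77, 81]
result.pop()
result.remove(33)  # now [32, 42, 51, 71, 74, 77]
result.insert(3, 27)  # [32, 42, 51, 27, 71, 74, 77]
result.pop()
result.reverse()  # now [74, 71, 27, 51, 42, 32]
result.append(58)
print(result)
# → [74, 71, 27, 51, 42, 32, 58]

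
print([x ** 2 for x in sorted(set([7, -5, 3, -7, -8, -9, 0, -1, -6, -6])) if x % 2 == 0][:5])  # [64, 36, 0]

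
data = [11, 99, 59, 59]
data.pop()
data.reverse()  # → [59, 99, 11]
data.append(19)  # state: [59, 99, 11, 19]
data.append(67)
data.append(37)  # [59, 99, 11, 19, 67, 37]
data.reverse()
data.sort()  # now [11, 19, 37, 59, 67, 99]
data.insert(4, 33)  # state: [11, 19, 37, 59, 33, 67, 99]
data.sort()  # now [11, 19, 33, 37, 59, 67, 99]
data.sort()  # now [11, 19, 33, 37, 59, 67, 99]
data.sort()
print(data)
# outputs [11, 19, 33, 37, 59, 67, 99]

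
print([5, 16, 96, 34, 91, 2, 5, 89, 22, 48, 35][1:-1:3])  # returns [16, 91, 89]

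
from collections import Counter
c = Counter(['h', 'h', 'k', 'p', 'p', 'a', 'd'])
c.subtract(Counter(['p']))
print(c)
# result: Counter({'h': 2, 'k': 1, 'p': 1, 'a': 1, 'd': 1})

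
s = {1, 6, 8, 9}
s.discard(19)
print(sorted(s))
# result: [1, 6, 8, 9]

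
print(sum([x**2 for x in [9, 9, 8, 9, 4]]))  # 323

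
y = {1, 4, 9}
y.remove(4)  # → {1, 9}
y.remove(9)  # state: {1}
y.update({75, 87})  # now {1, 75, 87}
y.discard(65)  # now {1, 75, 87}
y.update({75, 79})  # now {1, 75, 79, 87}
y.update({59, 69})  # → {1, 59, 69, 75, 79, 87}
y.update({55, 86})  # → {1, 55, 59, 69, 75, 79, 86, 87}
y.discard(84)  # {1, 55, 59, 69, 75, 79, 86, 87}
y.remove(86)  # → {1, 55, 59, 69, 75, 79, 87}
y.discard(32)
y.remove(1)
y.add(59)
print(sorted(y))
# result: [55, 59, 69, 75, 79, 87]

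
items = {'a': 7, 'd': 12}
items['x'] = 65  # {'a': 7, 'd': 12, 'x': 65}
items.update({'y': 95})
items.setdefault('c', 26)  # 26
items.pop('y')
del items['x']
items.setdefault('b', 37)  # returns 37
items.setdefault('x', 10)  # 10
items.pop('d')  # 12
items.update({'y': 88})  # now {'a': 7, 'c': 26, 'b': 37, 'x': 10, 'y': 88}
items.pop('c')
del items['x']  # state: {'a': 7, 'b': 37, 'y': 88}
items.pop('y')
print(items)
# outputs {'a': 7, 'b': 37}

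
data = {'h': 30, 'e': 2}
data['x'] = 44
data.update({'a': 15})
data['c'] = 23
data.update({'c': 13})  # {'h': 30, 'e': 2, 'x': 44, 'a': 15, 'c': 13}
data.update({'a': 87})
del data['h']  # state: {'e': 2, 'x': 44, 'a': 87, 'c': 13}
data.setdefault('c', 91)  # 13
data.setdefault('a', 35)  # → 87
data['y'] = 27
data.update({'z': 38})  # {'e': 2, 'x': 44, 'a': 87, 'c': 13, 'y': 27, 'z': 38}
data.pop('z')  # 38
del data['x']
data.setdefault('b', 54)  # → 54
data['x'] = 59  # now {'e': 2, 'a': 87, 'c': 13, 'y': 27, 'b': 54, 'x': 59}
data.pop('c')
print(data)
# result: {'e': 2, 'a': 87, 'y': 27, 'b': 54, 'x': 59}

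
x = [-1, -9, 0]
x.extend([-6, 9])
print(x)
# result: [-1, -9, 0, -6, 9]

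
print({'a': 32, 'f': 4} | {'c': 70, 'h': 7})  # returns {'a': 32, 'f': 4, 'c': 70, 'h': 7}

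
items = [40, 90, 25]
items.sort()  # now [25, 40, 90]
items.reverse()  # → [90, 40, 25]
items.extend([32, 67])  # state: [90, 40, 25, 32, 67]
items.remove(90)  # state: [40, 25, 32, 67]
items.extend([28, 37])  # [40, 25, 32, 67, 28, 37]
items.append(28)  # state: [40, 25, 32, 67, 28, 37, 28]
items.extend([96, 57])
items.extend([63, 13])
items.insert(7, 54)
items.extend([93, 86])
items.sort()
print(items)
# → [13, 25, 28, 28, 32, 37, 40, 54, 57, 63, 67, 86, 93, 96]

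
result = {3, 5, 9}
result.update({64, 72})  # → {3, 5, 9, 64, 72}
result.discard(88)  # {3, 5, 9, 64, 72}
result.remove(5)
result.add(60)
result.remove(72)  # {3, 9, 60, 64}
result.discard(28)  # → {3, 9, 60, 64}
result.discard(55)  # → {3, 9, 60, 64}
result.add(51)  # {3, 9, 51, 60, 64}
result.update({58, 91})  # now {3, 9, 51, 58, 60, 64, 91}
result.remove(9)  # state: {3, 51, 58, 60, 64, 91}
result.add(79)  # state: {3, 51, 58, 60, 64, 79, 91}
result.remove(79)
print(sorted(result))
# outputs [3, 51, 58, 60, 64, 91]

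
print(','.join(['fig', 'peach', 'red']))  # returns fig,peach,red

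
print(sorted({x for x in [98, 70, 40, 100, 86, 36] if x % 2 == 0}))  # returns [36, 40, 70, 86, 98, 100]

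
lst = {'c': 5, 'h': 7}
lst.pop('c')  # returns 5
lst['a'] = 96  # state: {'h': 7, 'a': 96}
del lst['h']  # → {'a': 96}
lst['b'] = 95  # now {'a': 96, 'b': 95}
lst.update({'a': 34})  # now {'a': 34, 'b': 95}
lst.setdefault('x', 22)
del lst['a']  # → {'b': 95, 'x': 22}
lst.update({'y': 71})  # {'b': 95, 'x': 22, 'y': 71}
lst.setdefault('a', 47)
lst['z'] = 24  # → {'b': 95, 'x': 22, 'y': 71, 'a': 47, 'z': 24}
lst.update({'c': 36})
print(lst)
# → {'b': 95, 'x': 22, 'y': 71, 'a': 47, 'z': 24, 'c': 36}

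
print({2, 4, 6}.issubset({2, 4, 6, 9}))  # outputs True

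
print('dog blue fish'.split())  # ['dog', 'blue', 'fish']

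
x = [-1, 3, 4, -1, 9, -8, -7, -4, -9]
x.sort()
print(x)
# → [-9, -8, -7, -4, -1, -1, 3, 4, 9]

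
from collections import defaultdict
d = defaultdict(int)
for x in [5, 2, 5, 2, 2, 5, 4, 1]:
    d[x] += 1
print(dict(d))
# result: {5: 3, 2: 3, 4: 1, 1: 1}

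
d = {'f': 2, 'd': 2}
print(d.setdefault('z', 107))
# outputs 107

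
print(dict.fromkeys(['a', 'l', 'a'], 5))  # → {'a': 5, 'l': 5}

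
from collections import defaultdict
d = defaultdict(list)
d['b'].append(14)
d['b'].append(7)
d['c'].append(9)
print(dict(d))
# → {'b': [14, 7], 'c': [9]}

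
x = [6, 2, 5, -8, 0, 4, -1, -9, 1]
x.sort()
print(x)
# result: [-9, -8, -1, 0, 1, 2, 4, 5, 6]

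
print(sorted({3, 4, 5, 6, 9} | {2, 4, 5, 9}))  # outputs [2, 3, 4, 5, 6, 9]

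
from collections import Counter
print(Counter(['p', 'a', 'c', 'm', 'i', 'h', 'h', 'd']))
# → Counter({'h': 2, 'p': 1, 'a': 1, 'c': 1, 'm': 1, 'i': 1, 'd': 1})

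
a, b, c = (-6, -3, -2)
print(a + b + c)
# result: -11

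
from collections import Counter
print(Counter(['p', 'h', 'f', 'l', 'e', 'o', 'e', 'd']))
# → Counter({'e': 2, 'p': 1, 'h': 1, 'f': 1, 'l': 1, 'o': 1, 'd': 1})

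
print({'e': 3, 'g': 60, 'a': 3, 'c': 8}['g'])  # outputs 60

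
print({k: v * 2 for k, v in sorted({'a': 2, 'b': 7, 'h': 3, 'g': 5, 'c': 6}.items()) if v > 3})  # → {'b': 14, 'c': 12, 'g': 10}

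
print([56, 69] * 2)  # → [56, 69, 56, 69]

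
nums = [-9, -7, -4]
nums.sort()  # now [-9, -7, -4]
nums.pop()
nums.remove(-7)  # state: [-9]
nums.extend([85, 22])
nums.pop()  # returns 22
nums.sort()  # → [-9, 85]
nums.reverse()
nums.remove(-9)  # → [85]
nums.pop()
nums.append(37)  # [37]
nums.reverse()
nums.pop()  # 37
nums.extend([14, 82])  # [14, 82]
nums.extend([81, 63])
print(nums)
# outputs [14, 82, 81, 63]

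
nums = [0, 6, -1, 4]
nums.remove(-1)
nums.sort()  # [0, 4, 6]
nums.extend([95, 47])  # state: [0, 4, 6, 95, 47]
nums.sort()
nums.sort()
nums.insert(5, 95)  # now [0, 4, 6, 47, 95, 95]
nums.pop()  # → 95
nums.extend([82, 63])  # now [0, 4, 6, 47, 95, 82, 63]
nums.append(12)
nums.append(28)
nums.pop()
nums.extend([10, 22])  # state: [0, 4, 6, 47, 95, 82, 63, 12, 10, 22]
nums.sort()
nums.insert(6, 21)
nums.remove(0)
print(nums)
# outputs [4, 6, 10, 12, 22, 21, 47, 63, 82, 95]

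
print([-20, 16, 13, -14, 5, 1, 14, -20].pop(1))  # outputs 16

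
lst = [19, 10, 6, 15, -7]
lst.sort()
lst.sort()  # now [-7, 6, 10, 15, 19]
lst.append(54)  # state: [-7, 6, 10, 15, 19, 54]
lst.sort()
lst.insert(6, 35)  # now [-7, 6, 10, 15, 19, 54, 35]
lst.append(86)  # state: [-7, 6, 10, 15, 19, 54, 35, 86]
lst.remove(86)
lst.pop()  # 35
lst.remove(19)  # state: [-7, 6, 10, 15, 54]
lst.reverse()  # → [54, 15, 10, 6, -7]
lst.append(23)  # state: [54, 15, 10, 6, -7, 23]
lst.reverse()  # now [23, -7, 6, 10, 15, 54]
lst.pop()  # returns 54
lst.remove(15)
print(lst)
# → [23, -7, 6, 10]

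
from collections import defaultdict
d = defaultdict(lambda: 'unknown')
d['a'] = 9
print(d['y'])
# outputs unknown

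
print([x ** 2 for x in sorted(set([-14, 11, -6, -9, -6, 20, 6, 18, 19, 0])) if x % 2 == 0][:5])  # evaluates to [196, 36, 0, 36, 324]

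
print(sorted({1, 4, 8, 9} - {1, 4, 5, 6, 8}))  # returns [9]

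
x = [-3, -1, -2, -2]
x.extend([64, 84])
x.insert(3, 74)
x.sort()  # [-3, -2, -2, -1, 64, 74, 84]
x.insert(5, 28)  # [-3, -2, -2, -1, 64, 28, 74, 84]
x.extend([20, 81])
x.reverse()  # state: [81, 20, 84, 74, 28, 64, -1, -2, -2, -3]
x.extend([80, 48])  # [81, 20, 84, 74, 28, 64, -1, -2, -2, -3, 80, 48]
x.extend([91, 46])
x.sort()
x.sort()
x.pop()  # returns 91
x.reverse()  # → [84, 81, 80, 74, 64, 48, 46, 28, 20, -1, -2, -2, -3]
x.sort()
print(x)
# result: [-3, -2, -2, -1, 20, 28, 46, 48, 64, 74, 80, 81, 84]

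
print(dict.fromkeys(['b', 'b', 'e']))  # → {'b': None, 'e': None}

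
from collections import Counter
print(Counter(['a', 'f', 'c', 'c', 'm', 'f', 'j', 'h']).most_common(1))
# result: [('f', 2)]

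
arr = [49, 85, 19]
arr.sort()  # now [19, 49, 85]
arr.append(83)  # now [19, 49, 85, 83]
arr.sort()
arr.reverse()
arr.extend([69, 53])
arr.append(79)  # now [85, 83, 49, 19, 69, 53, 79]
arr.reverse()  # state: [79, 53, 69, 19, 49, 83, 85]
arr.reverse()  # [85, 83, 49, 19, 69, 53, 79]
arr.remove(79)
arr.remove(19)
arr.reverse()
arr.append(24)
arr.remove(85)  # [53, 69, 49, 83, 24]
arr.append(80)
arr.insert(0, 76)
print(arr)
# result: [76, 53, 69, 49, 83, 24, 80]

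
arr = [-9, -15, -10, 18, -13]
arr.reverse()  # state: [-13, 18, -10, -15, -9]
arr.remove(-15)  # [-13, 18, -10, -9]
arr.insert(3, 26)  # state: [-13, 18, -10, 26, -9]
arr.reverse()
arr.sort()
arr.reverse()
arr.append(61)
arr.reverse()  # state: [61, -13, -10, -9, 18, 26]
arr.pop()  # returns 26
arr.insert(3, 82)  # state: [61, -13, -10, 82, -9, 18]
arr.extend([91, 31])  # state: [61, -13, -10, 82, -9, 18, 91, 31]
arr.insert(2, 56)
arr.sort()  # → [-13, -10, -9, 18, 31, 56, 61, 82, 91]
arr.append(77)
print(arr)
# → [-13, -10, -9, 18, 31, 56, 61, 82, 91, 77]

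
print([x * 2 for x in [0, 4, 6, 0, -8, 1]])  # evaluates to [0, 8, 12, 0, -16, 2]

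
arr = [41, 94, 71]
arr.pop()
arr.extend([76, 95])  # [41, 94, 76, 95]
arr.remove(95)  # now [41, 94, 76]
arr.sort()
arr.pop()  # 94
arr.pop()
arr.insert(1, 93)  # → [41, 93]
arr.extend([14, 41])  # [41, 93, 14, 41]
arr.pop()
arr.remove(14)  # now [41, 93]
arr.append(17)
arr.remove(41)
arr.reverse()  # [17, 93]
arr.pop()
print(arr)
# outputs [17]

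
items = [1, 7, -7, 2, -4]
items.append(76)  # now [1, 7, -7, 2, -4, 76]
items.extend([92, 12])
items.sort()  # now [-7, -4, 1, 2, 7, 12, 76, 92]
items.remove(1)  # [-7, -4, 2, 7, 12, 76, 92]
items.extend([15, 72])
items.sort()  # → [-7, -4, 2, 7, 12, 15, 72, 76, 92]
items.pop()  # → 92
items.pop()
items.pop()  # 72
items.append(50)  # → [-7, -4, 2, 7, 12, 15, 50]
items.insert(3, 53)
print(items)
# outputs [-7, -4, 2, 53, 7, 12, 15, 50]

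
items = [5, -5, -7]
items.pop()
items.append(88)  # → [5, -5, 88]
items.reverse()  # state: [88, -5, 5]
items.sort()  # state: [-5, 5, 88]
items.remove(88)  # [-5, 5]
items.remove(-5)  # [5]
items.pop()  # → 5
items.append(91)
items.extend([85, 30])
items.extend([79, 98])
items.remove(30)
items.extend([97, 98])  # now [91, 85, 79, 98, 97, 98]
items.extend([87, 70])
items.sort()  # [70, 79, 85, 87, 91, 97, 98, 98]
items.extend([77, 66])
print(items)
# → [70, 79, 85, 87, 91, 97, 98, 98, 77, 66]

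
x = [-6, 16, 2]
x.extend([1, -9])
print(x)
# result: [-6, 16, 2, 1, -9]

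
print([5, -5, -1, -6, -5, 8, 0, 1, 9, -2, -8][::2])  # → [5, -1, -5, 0, 9, -8]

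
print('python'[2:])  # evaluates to thon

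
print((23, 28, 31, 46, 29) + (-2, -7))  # (23, 28, 31, 46, 29, -2, -7)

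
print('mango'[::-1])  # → ognam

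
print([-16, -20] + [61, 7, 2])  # [-16, -20, 61, 7, 2]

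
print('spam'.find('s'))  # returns 0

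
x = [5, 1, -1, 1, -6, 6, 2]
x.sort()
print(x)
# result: [-6, -1, 1, 1, 2, 5, 6]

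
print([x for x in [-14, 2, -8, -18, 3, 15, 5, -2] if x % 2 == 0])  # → [-14, 2, -8, -18, -2]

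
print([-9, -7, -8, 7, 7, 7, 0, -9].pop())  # -9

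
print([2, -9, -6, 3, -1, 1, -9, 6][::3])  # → [2, 3, -9]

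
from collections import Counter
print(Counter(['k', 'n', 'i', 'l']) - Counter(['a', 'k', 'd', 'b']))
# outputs Counter({'n': 1, 'i': 1, 'l': 1})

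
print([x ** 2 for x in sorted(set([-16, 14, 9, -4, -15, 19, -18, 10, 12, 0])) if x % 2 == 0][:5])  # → [324, 256, 16, 0, 100]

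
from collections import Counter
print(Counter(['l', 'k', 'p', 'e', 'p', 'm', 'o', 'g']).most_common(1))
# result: [('p', 2)]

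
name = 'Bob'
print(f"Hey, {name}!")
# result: Hey, Bob!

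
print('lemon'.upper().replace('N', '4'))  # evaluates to LEMO4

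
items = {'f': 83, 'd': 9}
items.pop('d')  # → 9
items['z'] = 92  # {'f': 83, 'z': 92}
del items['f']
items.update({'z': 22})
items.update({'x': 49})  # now {'z': 22, 'x': 49}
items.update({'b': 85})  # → {'z': 22, 'x': 49, 'b': 85}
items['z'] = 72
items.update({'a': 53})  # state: {'z': 72, 'x': 49, 'b': 85, 'a': 53}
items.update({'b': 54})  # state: {'z': 72, 'x': 49, 'b': 54, 'a': 53}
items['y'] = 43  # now {'z': 72, 'x': 49, 'b': 54, 'a': 53, 'y': 43}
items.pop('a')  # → 53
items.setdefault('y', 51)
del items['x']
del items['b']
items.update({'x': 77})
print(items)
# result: {'z': 72, 'y': 43, 'x': 77}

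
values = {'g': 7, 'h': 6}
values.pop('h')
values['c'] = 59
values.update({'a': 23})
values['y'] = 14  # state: {'g': 7, 'c': 59, 'a': 23, 'y': 14}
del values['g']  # {'c': 59, 'a': 23, 'y': 14}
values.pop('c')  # 59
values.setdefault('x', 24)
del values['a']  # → {'y': 14, 'x': 24}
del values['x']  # {'y': 14}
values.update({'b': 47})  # {'y': 14, 'b': 47}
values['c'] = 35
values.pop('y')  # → 14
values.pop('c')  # 35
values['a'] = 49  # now {'b': 47, 'a': 49}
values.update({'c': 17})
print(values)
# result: {'b': 47, 'a': 49, 'c': 17}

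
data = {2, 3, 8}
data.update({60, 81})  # {2, 3, 8, 60, 81}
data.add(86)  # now {2, 3, 8, 60, 81, 86}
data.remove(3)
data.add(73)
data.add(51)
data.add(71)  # {2, 8, 51, 60, 71, 73, 81, 86}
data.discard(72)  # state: {2, 8, 51, 60, 71, 73, 81, 86}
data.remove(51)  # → {2, 8, 60, 71, 73, 81, 86}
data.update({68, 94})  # {2, 8, 60, 68, 71, 73, 81, 86, 94}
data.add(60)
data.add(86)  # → {2, 8, 60, 68, 71, 73, 81, 86, 94}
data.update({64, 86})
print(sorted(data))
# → [2, 8, 60, 64, 68, 71, 73, 81, 86, 94]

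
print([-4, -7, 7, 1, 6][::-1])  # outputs [6, 1, 7, -7, -4]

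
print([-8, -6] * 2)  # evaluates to [-8, -6, -8, -6]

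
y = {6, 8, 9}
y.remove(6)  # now {8, 9}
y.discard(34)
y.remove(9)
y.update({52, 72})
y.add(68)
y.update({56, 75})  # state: {8, 52, 56, 68, 72, 75}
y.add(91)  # {8, 52, 56, 68, 72, 75, 91}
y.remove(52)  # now {8, 56, 68, 72, 75, 91}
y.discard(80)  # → {8, 56, 68, 72, 75, 91}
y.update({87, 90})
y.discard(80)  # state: {8, 56, 68, 72, 75, 87, 90, 91}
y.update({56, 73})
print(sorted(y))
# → [8, 56, 68, 72, 73, 75, 87, 90, 91]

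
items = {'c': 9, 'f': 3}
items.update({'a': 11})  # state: {'c': 9, 'f': 3, 'a': 11}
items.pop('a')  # 11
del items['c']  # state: {'f': 3}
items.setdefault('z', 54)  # 54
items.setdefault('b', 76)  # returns 76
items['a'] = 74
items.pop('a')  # 74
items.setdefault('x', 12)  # 12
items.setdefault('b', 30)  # 76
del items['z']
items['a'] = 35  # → {'f': 3, 'b': 76, 'x': 12, 'a': 35}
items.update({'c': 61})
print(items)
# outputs {'f': 3, 'b': 76, 'x': 12, 'a': 35, 'c': 61}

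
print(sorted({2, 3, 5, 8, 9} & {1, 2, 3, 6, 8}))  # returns [2, 3, 8]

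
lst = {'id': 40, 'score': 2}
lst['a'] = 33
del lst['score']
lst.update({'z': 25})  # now {'id': 40, 'a': 33, 'z': 25}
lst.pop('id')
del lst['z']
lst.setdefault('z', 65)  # 65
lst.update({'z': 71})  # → {'a': 33, 'z': 71}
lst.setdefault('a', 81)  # 33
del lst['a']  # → {'z': 71}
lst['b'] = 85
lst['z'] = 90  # {'z': 90, 'b': 85}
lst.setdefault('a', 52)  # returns 52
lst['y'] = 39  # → {'z': 90, 'b': 85, 'a': 52, 'y': 39}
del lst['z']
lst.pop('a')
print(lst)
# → {'b': 85, 'y': 39}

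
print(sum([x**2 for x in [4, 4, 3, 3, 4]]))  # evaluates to 66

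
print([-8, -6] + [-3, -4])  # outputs [-8, -6, -3, -4]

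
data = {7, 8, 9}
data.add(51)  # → {7, 8, 9, 51}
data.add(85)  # {7, 8, 9, 51, 85}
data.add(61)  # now {7, 8, 9, 51, 61, 85}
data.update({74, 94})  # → {7, 8, 9, 51, 61, 74, 85, 94}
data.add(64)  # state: {7, 8, 9, 51, 61, 64, 74, 85, 94}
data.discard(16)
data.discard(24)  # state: {7, 8, 9, 51, 61, 64, 74, 85, 94}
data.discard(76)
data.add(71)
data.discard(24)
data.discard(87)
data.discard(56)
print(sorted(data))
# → [7, 8, 9, 51, 61, 64, 71, 74, 85, 94]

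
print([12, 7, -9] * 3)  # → [12, 7, -9, 12, 7, -9, 12, 7, -9]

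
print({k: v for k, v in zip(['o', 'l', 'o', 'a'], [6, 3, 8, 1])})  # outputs {'o': 8, 'l': 3, 'a': 1}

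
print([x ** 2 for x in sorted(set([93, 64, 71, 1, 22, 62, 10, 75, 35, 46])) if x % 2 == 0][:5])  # [100, 484, 2116, 3844, 4096]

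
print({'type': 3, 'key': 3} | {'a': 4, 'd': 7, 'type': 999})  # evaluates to {'type': 999, 'key': 3, 'a': 4, 'd': 7}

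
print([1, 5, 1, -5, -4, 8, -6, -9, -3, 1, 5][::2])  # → [1, 1, -4, -6, -3, 5]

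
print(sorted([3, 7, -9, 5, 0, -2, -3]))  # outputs [-9, -3, -2, 0, 3, 5, 7]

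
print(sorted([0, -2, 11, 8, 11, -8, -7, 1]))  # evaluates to [-8, -7, -2, 0, 1, 8, 11, 11]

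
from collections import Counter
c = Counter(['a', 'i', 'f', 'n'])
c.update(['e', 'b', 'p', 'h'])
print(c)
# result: Counter({'a': 1, 'i': 1, 'f': 1, 'n': 1, 'e': 1, 'b': 1, 'p': 1, 'h': 1})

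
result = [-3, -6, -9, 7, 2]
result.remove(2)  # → [-3, -6, -9, 7]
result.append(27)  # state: [-3, -6, -9, 7, 27]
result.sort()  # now [-9, -6, -3, 7, 27]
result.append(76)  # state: [-9, -6, -3, 7, 27, 76]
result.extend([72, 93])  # [-9, -6, -3, 7, 27, 76, 72, 93]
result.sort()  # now [-9, -6, -3, 7, 27, 72, 76, 93]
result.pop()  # 93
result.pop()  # 76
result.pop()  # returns 72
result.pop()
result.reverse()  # [7, -3, -6, -9]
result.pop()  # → -9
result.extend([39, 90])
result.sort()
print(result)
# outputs [-6, -3, 7, 39, 90]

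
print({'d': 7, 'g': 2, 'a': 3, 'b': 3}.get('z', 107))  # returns 107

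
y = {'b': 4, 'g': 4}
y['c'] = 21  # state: {'b': 4, 'g': 4, 'c': 21}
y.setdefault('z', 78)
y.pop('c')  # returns 21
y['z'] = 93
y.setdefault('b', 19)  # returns 4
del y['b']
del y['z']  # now {'g': 4}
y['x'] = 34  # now {'g': 4, 'x': 34}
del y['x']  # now {'g': 4}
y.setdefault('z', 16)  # 16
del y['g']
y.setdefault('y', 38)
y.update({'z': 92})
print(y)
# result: {'z': 92, 'y': 38}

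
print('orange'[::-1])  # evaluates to egnaro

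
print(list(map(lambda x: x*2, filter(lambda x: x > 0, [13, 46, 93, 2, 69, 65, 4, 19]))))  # [26, 92, 186, 4, 138, 130, 8, 38]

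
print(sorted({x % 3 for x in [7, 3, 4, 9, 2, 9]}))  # [0, 1, 2]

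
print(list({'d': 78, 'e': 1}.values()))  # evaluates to [78, 1]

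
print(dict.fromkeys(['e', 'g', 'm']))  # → {'e': None, 'g': None, 'm': None}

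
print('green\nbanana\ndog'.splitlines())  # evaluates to ['green', 'banana', 'dog']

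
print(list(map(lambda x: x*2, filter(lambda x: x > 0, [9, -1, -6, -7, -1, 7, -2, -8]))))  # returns [18, 14]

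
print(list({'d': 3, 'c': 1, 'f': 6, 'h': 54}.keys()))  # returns ['d', 'c', 'f', 'h']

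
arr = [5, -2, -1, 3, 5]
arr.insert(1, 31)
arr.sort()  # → [-2, -1, 3, 5, 5, 31]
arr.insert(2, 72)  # [-2, -1, 72, 3, 5, 5, 31]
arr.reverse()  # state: [31, 5, 5, 3, 72, -1, -2]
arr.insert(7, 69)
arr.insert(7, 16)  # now [31, 5, 5, 3, 72, -1, -2, 16, 69]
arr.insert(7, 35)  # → [31, 5, 5, 3, 72, -1, -2, 35, 16, 69]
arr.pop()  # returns 69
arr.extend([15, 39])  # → [31, 5, 5, 3, 72, -1, -2, 35, 16, 15, 39]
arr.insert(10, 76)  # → [31, 5, 5, 3, 72, -1, -2, 35, 16, 15, 76, 39]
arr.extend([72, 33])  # [31, 5, 5, 3, 72, -1, -2, 35, 16, 15, 76, 39, 72, 33]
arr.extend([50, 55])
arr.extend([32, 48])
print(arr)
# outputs [31, 5, 5, 3, 72, -1, -2, 35, 16, 15, 76, 39, 72, 33, 50, 55, 32, 48]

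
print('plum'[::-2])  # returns ml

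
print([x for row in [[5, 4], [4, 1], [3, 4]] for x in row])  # [5, 4, 4, 1, 3, 4]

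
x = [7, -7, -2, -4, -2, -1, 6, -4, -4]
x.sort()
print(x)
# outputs [-7, -4, -4, -4, -2, -2, -1, 6, 7]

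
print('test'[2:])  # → st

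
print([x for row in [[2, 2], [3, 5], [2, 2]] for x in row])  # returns [2, 2, 3, 5, 2, 2]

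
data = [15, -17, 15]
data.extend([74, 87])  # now [15, -17, 15, 74, 87]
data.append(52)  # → [15, -17, 15, 74, 87, 52]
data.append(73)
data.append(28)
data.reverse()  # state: [28, 73, 52, 87, 74, 15, -17, 15]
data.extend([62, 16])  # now [28, 73, 52, 87, 74, 15, -17, 15, 62, 16]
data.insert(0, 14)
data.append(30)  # [14, 28, 73, 52, 87, 74, 15, -17, 15, 62, 16, 30]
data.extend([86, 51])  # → [14, 28, 73, 52, 87, 74, 15, -17, 15, 62, 16, 30, 86, 51]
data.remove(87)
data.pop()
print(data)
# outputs [14, 28, 73, 52, 74, 15, -17, 15, 62, 16, 30, 86]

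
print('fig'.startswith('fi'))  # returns True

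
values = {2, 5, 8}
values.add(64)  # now {2, 5, 8, 64}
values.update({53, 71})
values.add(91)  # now {2, 5, 8, 53, 64, 71, 91}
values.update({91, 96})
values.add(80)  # {2, 5, 8, 53, 64, 71, 80, 91, 96}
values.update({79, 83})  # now {2, 5, 8, 53, 64, 71, 79, 80, 83, 91, 96}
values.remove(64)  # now {2, 5, 8, 53, 71, 79, 80, 83, 91, 96}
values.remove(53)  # {2, 5, 8, 71, 79, 80, 83, 91, 96}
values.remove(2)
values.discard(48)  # {5, 8, 71, 79, 80, 83, 91, 96}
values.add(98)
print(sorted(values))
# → [5, 8, 71, 79, 80, 83, 91, 96, 98]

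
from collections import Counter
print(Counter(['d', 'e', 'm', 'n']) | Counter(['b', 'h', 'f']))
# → Counter({'d': 1, 'e': 1, 'm': 1, 'n': 1, 'b': 1, 'h': 1, 'f': 1})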